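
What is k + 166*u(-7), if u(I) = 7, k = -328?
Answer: 834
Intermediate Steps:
k + 166*u(-7) = -328 + 166*7 = -328 + 1162 = 834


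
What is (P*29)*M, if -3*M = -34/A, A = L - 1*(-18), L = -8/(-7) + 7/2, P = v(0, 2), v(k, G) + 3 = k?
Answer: -13804/317 ≈ -43.546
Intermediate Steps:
v(k, G) = -3 + k
P = -3 (P = -3 + 0 = -3)
L = 65/14 (L = -8*(-⅐) + 7*(½) = 8/7 + 7/2 = 65/14 ≈ 4.6429)
A = 317/14 (A = 65/14 - 1*(-18) = 65/14 + 18 = 317/14 ≈ 22.643)
M = 476/951 (M = -(-34)/(3*317/14) = -(-34)*14/(3*317) = -⅓*(-476/317) = 476/951 ≈ 0.50053)
(P*29)*M = -3*29*(476/951) = -87*476/951 = -13804/317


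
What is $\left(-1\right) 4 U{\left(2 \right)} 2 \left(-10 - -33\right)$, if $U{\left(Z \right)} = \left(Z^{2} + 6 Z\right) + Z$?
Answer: $-3312$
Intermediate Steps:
$U{\left(Z \right)} = Z^{2} + 7 Z$
$\left(-1\right) 4 U{\left(2 \right)} 2 \left(-10 - -33\right) = \left(-1\right) 4 \cdot 2 \left(7 + 2\right) 2 \left(-10 - -33\right) = - 4 \cdot 2 \cdot 9 \cdot 2 \left(-10 + 33\right) = - 4 \cdot 18 \cdot 2 \cdot 23 = \left(-4\right) 36 \cdot 23 = \left(-144\right) 23 = -3312$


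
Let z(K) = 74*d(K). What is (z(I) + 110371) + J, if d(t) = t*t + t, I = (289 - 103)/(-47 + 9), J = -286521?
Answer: -63080882/361 ≈ -1.7474e+5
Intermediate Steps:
I = -93/19 (I = 186/(-38) = 186*(-1/38) = -93/19 ≈ -4.8947)
d(t) = t + t² (d(t) = t² + t = t + t²)
z(K) = 74*K*(1 + K) (z(K) = 74*(K*(1 + K)) = 74*K*(1 + K))
(z(I) + 110371) + J = (74*(-93/19)*(1 - 93/19) + 110371) - 286521 = (74*(-93/19)*(-74/19) + 110371) - 286521 = (509268/361 + 110371) - 286521 = 40353199/361 - 286521 = -63080882/361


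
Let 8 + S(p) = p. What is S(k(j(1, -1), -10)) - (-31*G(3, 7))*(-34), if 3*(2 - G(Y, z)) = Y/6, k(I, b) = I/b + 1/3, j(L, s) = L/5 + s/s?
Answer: -48503/25 ≈ -1940.1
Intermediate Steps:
j(L, s) = 1 + L/5 (j(L, s) = L*(⅕) + 1 = L/5 + 1 = 1 + L/5)
k(I, b) = ⅓ + I/b (k(I, b) = I/b + 1*(⅓) = I/b + ⅓ = ⅓ + I/b)
G(Y, z) = 2 - Y/18 (G(Y, z) = 2 - Y/(3*6) = 2 - Y/18)
S(p) = -8 + p
S(k(j(1, -1), -10)) - (-31*G(3, 7))*(-34) = (-8 + ((1 + (⅕)*1) + (⅓)*(-10))/(-10)) - (-31*(2 - 1/18*3))*(-34) = (-8 - ((1 + ⅕) - 10/3)/10) - (-31*(2 - ⅙))*(-34) = (-8 - (6/5 - 10/3)/10) - (-31*11/6)*(-34) = (-8 - ⅒*(-32/15)) - (-341)*(-34)/6 = (-8 + 16/75) - 1*5797/3 = -584/75 - 5797/3 = -48503/25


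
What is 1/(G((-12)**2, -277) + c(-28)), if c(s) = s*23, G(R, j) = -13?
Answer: -1/657 ≈ -0.0015221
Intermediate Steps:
c(s) = 23*s
1/(G((-12)**2, -277) + c(-28)) = 1/(-13 + 23*(-28)) = 1/(-13 - 644) = 1/(-657) = -1/657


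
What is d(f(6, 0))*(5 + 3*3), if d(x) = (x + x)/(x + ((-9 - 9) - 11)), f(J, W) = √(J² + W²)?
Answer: -168/23 ≈ -7.3043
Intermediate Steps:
d(x) = 2*x/(-29 + x) (d(x) = (2*x)/(x + (-18 - 11)) = (2*x)/(x - 29) = (2*x)/(-29 + x) = 2*x/(-29 + x))
d(f(6, 0))*(5 + 3*3) = (2*√(6² + 0²)/(-29 + √(6² + 0²)))*(5 + 3*3) = (2*√(36 + 0)/(-29 + √(36 + 0)))*(5 + 9) = (2*√36/(-29 + √36))*14 = (2*6/(-29 + 6))*14 = (2*6/(-23))*14 = (2*6*(-1/23))*14 = -12/23*14 = -168/23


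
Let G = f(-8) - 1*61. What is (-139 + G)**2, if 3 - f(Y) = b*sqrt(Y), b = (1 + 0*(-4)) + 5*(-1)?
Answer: 38681 - 3152*I*sqrt(2) ≈ 38681.0 - 4457.6*I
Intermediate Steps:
b = -4 (b = (1 + 0) - 5 = 1 - 5 = -4)
f(Y) = 3 + 4*sqrt(Y) (f(Y) = 3 - (-4)*sqrt(Y) = 3 + 4*sqrt(Y))
G = -58 + 8*I*sqrt(2) (G = (3 + 4*sqrt(-8)) - 1*61 = (3 + 4*(2*I*sqrt(2))) - 61 = (3 + 8*I*sqrt(2)) - 61 = -58 + 8*I*sqrt(2) ≈ -58.0 + 11.314*I)
(-139 + G)**2 = (-139 + (-58 + 8*I*sqrt(2)))**2 = (-197 + 8*I*sqrt(2))**2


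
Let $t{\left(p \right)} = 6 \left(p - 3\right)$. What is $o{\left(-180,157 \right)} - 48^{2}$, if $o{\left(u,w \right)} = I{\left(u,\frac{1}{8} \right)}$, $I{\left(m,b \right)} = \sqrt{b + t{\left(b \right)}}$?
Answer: $-2304 + \frac{i \sqrt{274}}{4} \approx -2304.0 + 4.1382 i$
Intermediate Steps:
$t{\left(p \right)} = -18 + 6 p$ ($t{\left(p \right)} = 6 \left(-3 + p\right) = -18 + 6 p$)
$I{\left(m,b \right)} = \sqrt{-18 + 7 b}$ ($I{\left(m,b \right)} = \sqrt{b + \left(-18 + 6 b\right)} = \sqrt{-18 + 7 b}$)
$o{\left(u,w \right)} = \frac{i \sqrt{274}}{4}$ ($o{\left(u,w \right)} = \sqrt{-18 + \frac{7}{8}} = \sqrt{- \frac{137}{8}} = \frac{i \sqrt{274}}{4}$)
$o{\left(-180,157 \right)} - 48^{2} = \frac{i \sqrt{274}}{4} - 48^{2} = \frac{i \sqrt{274}}{4} - 2304 = -2304 + \frac{i \sqrt{274}}{4}$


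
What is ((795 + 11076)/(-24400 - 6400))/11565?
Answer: -1319/39578000 ≈ -3.3327e-5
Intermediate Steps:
((795 + 11076)/(-24400 - 6400))/11565 = (11871/(-30800))*(1/11565) = (11871*(-1/30800))*(1/11565) = -11871/30800*1/11565 = -1319/39578000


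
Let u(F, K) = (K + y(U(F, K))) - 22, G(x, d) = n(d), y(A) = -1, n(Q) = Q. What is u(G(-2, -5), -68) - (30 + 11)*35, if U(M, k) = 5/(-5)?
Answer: -1526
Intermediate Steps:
U(M, k) = -1 (U(M, k) = 5*(-1/5) = -1)
G(x, d) = d
u(F, K) = -23 + K (u(F, K) = (K - 1) - 22 = (-1 + K) - 22 = -23 + K)
u(G(-2, -5), -68) - (30 + 11)*35 = (-23 - 68) - (30 + 11)*35 = -91 - 41*35 = -91 - 1*1435 = -91 - 1435 = -1526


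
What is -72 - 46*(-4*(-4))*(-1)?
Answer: 664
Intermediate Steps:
-72 - 46*(-4*(-4))*(-1) = -72 - 736*(-1) = -72 - 46*(-16) = -72 + 736 = 664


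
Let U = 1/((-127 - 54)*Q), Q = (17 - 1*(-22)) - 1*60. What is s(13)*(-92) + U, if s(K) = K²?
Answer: -59097947/3801 ≈ -15548.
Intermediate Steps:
Q = -21 (Q = (17 + 22) - 60 = 39 - 60 = -21)
U = 1/3801 (U = 1/(-127 - 54*(-21)) = -1/21/(-181) = -1/181*(-1/21) = 1/3801 ≈ 0.00026309)
s(13)*(-92) + U = 13²*(-92) + 1/3801 = 169*(-92) + 1/3801 = -15548 + 1/3801 = -59097947/3801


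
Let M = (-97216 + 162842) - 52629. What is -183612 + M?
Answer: -170615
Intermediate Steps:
M = 12997 (M = 65626 - 52629 = 12997)
-183612 + M = -183612 + 12997 = -170615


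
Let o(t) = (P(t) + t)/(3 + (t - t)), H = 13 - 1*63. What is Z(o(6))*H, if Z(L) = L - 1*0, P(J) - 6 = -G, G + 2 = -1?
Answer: -250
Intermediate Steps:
G = -3 (G = -2 - 1 = -3)
P(J) = 9 (P(J) = 6 - 1*(-3) = 6 + 3 = 9)
H = -50 (H = 13 - 63 = -50)
o(t) = 3 + t/3 (o(t) = (9 + t)/(3 + (t - t)) = (9 + t)/(3 + 0) = (9 + t)/3 = (9 + t)*(1/3) = 3 + t/3)
Z(L) = L (Z(L) = L + 0 = L)
Z(o(6))*H = (3 + (1/3)*6)*(-50) = (3 + 2)*(-50) = 5*(-50) = -250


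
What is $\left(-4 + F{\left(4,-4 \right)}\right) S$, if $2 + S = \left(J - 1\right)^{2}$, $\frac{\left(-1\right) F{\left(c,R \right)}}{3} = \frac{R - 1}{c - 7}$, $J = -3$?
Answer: $-126$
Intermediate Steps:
$F{\left(c,R \right)} = - \frac{3 \left(-1 + R\right)}{-7 + c}$ ($F{\left(c,R \right)} = - 3 \frac{R - 1}{c - 7} = - 3 \frac{-1 + R}{-7 + c} = - \frac{3 \left(-1 + R\right)}{-7 + c}$)
$S = 14$ ($S = -2 + \left(-3 - 1\right)^{2} = -2 + \left(-4\right)^{2} = -2 + 16 = 14$)
$\left(-4 + F{\left(4,-4 \right)}\right) S = \left(-4 + \frac{3 \left(1 - -4\right)}{-7 + 4}\right) 14 = \left(-4 + \frac{3 \left(1 + 4\right)}{-3}\right) 14 = \left(-4 + 3 \left(- \frac{1}{3}\right) 5\right) 14 = \left(-4 - 5\right) 14 = \left(-9\right) 14 = -126$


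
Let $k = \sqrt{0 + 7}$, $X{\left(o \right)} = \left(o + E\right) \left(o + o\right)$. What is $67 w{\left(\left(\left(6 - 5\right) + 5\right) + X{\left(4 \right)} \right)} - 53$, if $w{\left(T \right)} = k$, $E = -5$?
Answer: $-53 + 67 \sqrt{7} \approx 124.27$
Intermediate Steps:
$X{\left(o \right)} = 2 o \left(-5 + o\right)$ ($X{\left(o \right)} = \left(o - 5\right) \left(o + o\right) = \left(-5 + o\right) 2 o = 2 o \left(-5 + o\right)$)
$k = \sqrt{7} \approx 2.6458$
$w{\left(T \right)} = \sqrt{7}$
$67 w{\left(\left(\left(6 - 5\right) + 5\right) + X{\left(4 \right)} \right)} - 53 = 67 \sqrt{7} - 53 = -53 + 67 \sqrt{7}$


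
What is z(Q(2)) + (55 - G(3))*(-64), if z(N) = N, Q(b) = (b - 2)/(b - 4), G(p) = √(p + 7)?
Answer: -3520 + 64*√10 ≈ -3317.6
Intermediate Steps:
G(p) = √(7 + p)
Q(b) = (-2 + b)/(-4 + b)
z(Q(2)) + (55 - G(3))*(-64) = (-2 + 2)/(-4 + 2) + (55 - √(7 + 3))*(-64) = 0/(-2) + (55 - √10)*(-64) = -½*0 + (-3520 + 64*√10) = 0 + (-3520 + 64*√10) = -3520 + 64*√10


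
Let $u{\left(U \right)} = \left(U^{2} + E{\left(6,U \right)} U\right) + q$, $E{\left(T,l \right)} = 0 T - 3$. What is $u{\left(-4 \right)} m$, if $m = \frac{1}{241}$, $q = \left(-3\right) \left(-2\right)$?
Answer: $\frac{34}{241} \approx 0.14108$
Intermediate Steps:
$q = 6$
$E{\left(T,l \right)} = -3$ ($E{\left(T,l \right)} = 0 - 3 = -3$)
$m = \frac{1}{241} \approx 0.0041494$
$u{\left(U \right)} = 6 + U^{2} - 3 U$ ($u{\left(U \right)} = \left(U^{2} - 3 U\right) + 6 = 6 + U^{2} - 3 U$)
$u{\left(-4 \right)} m = \left(6 + \left(-4\right)^{2} - -12\right) \frac{1}{241} = \left(6 + 16 + 12\right) \frac{1}{241} = 34 \cdot \frac{1}{241} = \frac{34}{241}$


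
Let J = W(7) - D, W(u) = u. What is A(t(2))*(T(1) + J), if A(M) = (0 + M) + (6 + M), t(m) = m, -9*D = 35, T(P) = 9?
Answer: 1790/9 ≈ 198.89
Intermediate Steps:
D = -35/9 (D = -1/9*35 = -35/9 ≈ -3.8889)
A(M) = 6 + 2*M (A(M) = M + (6 + M) = 6 + 2*M)
J = 98/9 (J = 7 - 1*(-35/9) = 7 + 35/9 = 98/9 ≈ 10.889)
A(t(2))*(T(1) + J) = (6 + 2*2)*(9 + 98/9) = (6 + 4)*(179/9) = 10*(179/9) = 1790/9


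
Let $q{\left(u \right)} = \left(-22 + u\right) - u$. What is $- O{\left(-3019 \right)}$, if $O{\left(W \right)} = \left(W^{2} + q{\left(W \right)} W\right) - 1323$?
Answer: $-9179456$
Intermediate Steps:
$q{\left(u \right)} = -22$
$O{\left(W \right)} = -1323 + W^{2} - 22 W$ ($O{\left(W \right)} = \left(W^{2} - 22 W\right) - 1323 = -1323 + W^{2} - 22 W$)
$- O{\left(-3019 \right)} = - (-1323 + \left(-3019\right)^{2} - -66418) = - (-1323 + 9114361 + 66418) = \left(-1\right) 9179456 = -9179456$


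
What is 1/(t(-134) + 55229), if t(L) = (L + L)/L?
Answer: 1/55231 ≈ 1.8106e-5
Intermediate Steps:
t(L) = 2 (t(L) = (2*L)/L = 2)
1/(t(-134) + 55229) = 1/(2 + 55229) = 1/55231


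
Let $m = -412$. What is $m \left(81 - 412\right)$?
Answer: $136372$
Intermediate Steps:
$m \left(81 - 412\right) = - 412 \left(81 - 412\right) = \left(-412\right) \left(-331\right) = 136372$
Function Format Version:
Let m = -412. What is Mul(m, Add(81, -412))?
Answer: 136372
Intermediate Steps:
Mul(m, Add(81, -412)) = Mul(-412, Add(81, -412)) = Mul(-412, -331) = 136372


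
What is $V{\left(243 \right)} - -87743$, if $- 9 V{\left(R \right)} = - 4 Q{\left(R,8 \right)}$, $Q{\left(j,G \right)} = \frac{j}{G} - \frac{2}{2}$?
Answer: $\frac{1579609}{18} \approx 87756.0$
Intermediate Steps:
$Q{\left(j,G \right)} = -1 + \frac{j}{G}$ ($Q{\left(j,G \right)} = \frac{j}{G} - 1 = -1 + \frac{j}{G}$)
$V{\left(R \right)} = - \frac{4}{9} + \frac{R}{18}$ ($V{\left(R \right)} = - \frac{\left(-4\right) \frac{R - 8}{8}}{9} = - \frac{\left(-4\right) \frac{-8 + R}{8}}{9} = - \frac{\left(-4\right) \left(-1 + \frac{R}{8}\right)}{9} = - \frac{4 - \frac{R}{2}}{9} = - \frac{4}{9} + \frac{R}{18}$)
$V{\left(243 \right)} - -87743 = \left(- \frac{4}{9} + \frac{1}{18} \cdot 243\right) - -87743 = \left(- \frac{4}{9} + \frac{27}{2}\right) + 87743 = \frac{235}{18} + 87743 = \frac{1579609}{18}$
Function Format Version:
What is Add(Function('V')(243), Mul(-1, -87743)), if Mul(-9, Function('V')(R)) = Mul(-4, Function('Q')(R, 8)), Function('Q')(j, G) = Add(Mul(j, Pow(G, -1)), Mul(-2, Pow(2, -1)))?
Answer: Rational(1579609, 18) ≈ 87756.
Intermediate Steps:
Function('Q')(j, G) = Add(-1, Mul(j, Pow(G, -1))) (Function('Q')(j, G) = Add(Mul(j, Pow(G, -1)), Mul(-2, Rational(1, 2))) = Add(Mul(j, Pow(G, -1)), -1) = Add(-1, Mul(j, Pow(G, -1))))
Function('V')(R) = Add(Rational(-4, 9), Mul(Rational(1, 18), R)) (Function('V')(R) = Mul(Rational(-1, 9), Mul(-4, Mul(Pow(8, -1), Add(R, Mul(-1, 8))))) = Mul(Rational(-1, 9), Mul(-4, Mul(Rational(1, 8), Add(R, -8)))) = Mul(Rational(-1, 9), Mul(-4, Mul(Rational(1, 8), Add(-8, R)))) = Mul(Rational(-1, 9), Mul(-4, Add(-1, Mul(Rational(1, 8), R)))) = Mul(Rational(-1, 9), Add(4, Mul(Rational(-1, 2), R))) = Add(Rational(-4, 9), Mul(Rational(1, 18), R)))
Add(Function('V')(243), Mul(-1, -87743)) = Add(Add(Rational(-4, 9), Mul(Rational(1, 18), 243)), Mul(-1, -87743)) = Add(Add(Rational(-4, 9), Rational(27, 2)), 87743) = Add(Rational(235, 18), 87743) = Rational(1579609, 18)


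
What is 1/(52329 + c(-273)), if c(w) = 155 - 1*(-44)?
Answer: 1/52528 ≈ 1.9037e-5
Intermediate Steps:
c(w) = 199 (c(w) = 155 + 44 = 199)
1/(52329 + c(-273)) = 1/(52329 + 199) = 1/52528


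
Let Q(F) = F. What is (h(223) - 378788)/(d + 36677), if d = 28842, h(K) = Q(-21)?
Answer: -378809/65519 ≈ -5.7817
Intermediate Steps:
h(K) = -21
(h(223) - 378788)/(d + 36677) = (-21 - 378788)/(28842 + 36677) = -378809/65519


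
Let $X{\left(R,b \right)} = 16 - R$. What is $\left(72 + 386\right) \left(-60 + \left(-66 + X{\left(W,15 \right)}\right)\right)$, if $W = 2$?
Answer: $-51296$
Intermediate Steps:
$\left(72 + 386\right) \left(-60 + \left(-66 + X{\left(W,15 \right)}\right)\right) = \left(72 + 386\right) \left(-60 + \left(-66 + \left(16 - 2\right)\right)\right) = 458 \left(-60 + \left(-66 + \left(16 - 2\right)\right)\right) = 458 \left(-60 + \left(-66 + 14\right)\right) = 458 \left(-60 - 52\right) = 458 \left(-112\right) = -51296$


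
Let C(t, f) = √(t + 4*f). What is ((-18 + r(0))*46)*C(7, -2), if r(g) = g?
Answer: -828*I ≈ -828.0*I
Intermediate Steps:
((-18 + r(0))*46)*C(7, -2) = ((-18 + 0)*46)*√(7 + 4*(-2)) = (-18*46)*√(7 - 8) = -828*I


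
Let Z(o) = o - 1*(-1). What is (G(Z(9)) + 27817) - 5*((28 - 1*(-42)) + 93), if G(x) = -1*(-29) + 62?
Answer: 27093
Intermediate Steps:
Z(o) = 1 + o (Z(o) = o + 1 = 1 + o)
G(x) = 91 (G(x) = 29 + 62 = 91)
(G(Z(9)) + 27817) - 5*((28 - 1*(-42)) + 93) = (91 + 27817) - 5*((28 - 1*(-42)) + 93) = 27908 - 5*((28 + 42) + 93) = 27908 - 5*(70 + 93) = 27908 - 5*163 = 27908 - 815 = 27093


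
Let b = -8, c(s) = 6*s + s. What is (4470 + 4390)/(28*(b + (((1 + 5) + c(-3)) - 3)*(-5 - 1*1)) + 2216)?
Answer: 2215/1254 ≈ 1.7663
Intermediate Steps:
c(s) = 7*s
(4470 + 4390)/(28*(b + (((1 + 5) + c(-3)) - 3)*(-5 - 1*1)) + 2216) = (4470 + 4390)/(28*(-8 + (((1 + 5) + 7*(-3)) - 3)*(-5 - 1*1)) + 2216) = 8860/(28*(-8 + ((6 - 21) - 3)*(-5 - 1)) + 2216) = 8860/(28*(-8 + (-15 - 3)*(-6)) + 2216) = 8860/(28*(-8 - 18*(-6)) + 2216) = 8860/(28*(-8 + 108) + 2216) = 8860/(28*100 + 2216) = 8860/(2800 + 2216) = 8860/5016 = 8860*(1/5016) = 2215/1254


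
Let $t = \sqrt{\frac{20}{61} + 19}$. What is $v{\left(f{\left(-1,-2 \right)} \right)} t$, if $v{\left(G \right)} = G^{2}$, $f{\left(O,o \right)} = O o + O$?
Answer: $\frac{3 \sqrt{7991}}{61} \approx 4.3963$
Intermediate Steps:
$f{\left(O,o \right)} = O + O o$
$t = \frac{3 \sqrt{7991}}{61}$ ($t = \sqrt{20 \cdot \frac{1}{61} + 19} = \sqrt{\frac{20}{61} + 19} = \sqrt{\frac{1179}{61}} = \frac{3 \sqrt{7991}}{61} \approx 4.3963$)
$v{\left(f{\left(-1,-2 \right)} \right)} t = \left(- (1 - 2)\right)^{2} \frac{3 \sqrt{7991}}{61} = \left(\left(-1\right) \left(-1\right)\right)^{2} \frac{3 \sqrt{7991}}{61} = 1^{2} \frac{3 \sqrt{7991}}{61} = 1 \frac{3 \sqrt{7991}}{61} = \frac{3 \sqrt{7991}}{61}$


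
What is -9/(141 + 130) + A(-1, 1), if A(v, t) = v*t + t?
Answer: -9/271 ≈ -0.033210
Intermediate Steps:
A(v, t) = t + t*v (A(v, t) = t*v + t = t + t*v)
-9/(141 + 130) + A(-1, 1) = -9/(141 + 130) + 1*(1 - 1) = -9/271 + 1*0 = -9*1/271 + 0 = -9/271 + 0 = -9/271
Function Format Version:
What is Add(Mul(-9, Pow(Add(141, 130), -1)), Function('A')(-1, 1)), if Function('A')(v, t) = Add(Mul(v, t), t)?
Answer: Rational(-9, 271) ≈ -0.033210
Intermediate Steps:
Function('A')(v, t) = Add(t, Mul(t, v)) (Function('A')(v, t) = Add(Mul(t, v), t) = Add(t, Mul(t, v)))
Add(Mul(-9, Pow(Add(141, 130), -1)), Function('A')(-1, 1)) = Add(Mul(-9, Pow(Add(141, 130), -1)), Mul(1, Add(1, -1))) = Add(Mul(-9, Pow(271, -1)), Mul(1, 0)) = Add(Mul(-9, Rational(1, 271)), 0) = Add(Rational(-9, 271), 0) = Rational(-9, 271)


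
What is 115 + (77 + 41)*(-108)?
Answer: -12629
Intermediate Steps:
115 + (77 + 41)*(-108) = 115 + 118*(-108) = 115 - 12744 = -12629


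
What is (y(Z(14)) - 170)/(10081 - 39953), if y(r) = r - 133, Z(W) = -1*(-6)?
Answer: 297/29872 ≈ 0.0099424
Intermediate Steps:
Z(W) = 6
y(r) = -133 + r
(y(Z(14)) - 170)/(10081 - 39953) = ((-133 + 6) - 170)/(10081 - 39953) = (-127 - 170)/(-29872) = -297*(-1/29872) = 297/29872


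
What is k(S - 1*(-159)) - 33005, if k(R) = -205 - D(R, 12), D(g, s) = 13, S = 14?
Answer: -33223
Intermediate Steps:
k(R) = -218 (k(R) = -205 - 1*13 = -205 - 13 = -218)
k(S - 1*(-159)) - 33005 = -218 - 33005 = -33223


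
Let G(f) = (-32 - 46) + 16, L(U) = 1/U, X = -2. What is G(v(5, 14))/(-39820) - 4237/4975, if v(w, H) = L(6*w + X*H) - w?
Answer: -16840889/19810450 ≈ -0.85010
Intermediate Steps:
v(w, H) = 1/(-2*H + 6*w) - w (v(w, H) = 1/(6*w - 2*H) - w = 1/(-2*H + 6*w) - w)
G(f) = -62 (G(f) = -78 + 16 = -62)
G(v(5, 14))/(-39820) - 4237/4975 = -62/(-39820) - 4237/4975 = -62*(-1/39820) - 4237*1/4975 = 31/19910 - 4237/4975 = -16840889/19810450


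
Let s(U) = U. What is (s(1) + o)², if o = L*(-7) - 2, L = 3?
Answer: 484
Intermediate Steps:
o = -23 (o = 3*(-7) - 2 = -21 - 2 = -23)
(s(1) + o)² = (1 - 23)² = (-22)² = 484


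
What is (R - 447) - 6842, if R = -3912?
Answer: -11201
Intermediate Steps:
(R - 447) - 6842 = (-3912 - 447) - 6842 = -4359 - 6842 = -11201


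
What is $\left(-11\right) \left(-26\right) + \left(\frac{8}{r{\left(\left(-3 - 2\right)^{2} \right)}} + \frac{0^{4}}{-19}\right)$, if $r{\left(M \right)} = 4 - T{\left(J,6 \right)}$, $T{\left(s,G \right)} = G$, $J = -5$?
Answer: $282$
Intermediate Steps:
$r{\left(M \right)} = -2$ ($r{\left(M \right)} = 4 - 6 = -2$)
$\left(-11\right) \left(-26\right) + \left(\frac{8}{r{\left(\left(-3 - 2\right)^{2} \right)}} + \frac{0^{4}}{-19}\right) = \left(-11\right) \left(-26\right) + \left(\frac{8}{-2} + \frac{0^{4}}{-19}\right) = 286 + \left(8 \left(- \frac{1}{2}\right) + 0 \left(- \frac{1}{19}\right)\right) = 286 + \left(-4 + 0\right) = 286 - 4 = 282$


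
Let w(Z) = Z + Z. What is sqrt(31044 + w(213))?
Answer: sqrt(31470) ≈ 177.40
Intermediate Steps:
w(Z) = 2*Z
sqrt(31044 + w(213)) = sqrt(31044 + 2*213) = sqrt(31044 + 426) = sqrt(31470)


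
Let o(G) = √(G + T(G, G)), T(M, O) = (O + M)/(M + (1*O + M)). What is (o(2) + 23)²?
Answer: 1595/3 + 92*√6/3 ≈ 606.78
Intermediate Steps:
T(M, O) = (M + O)/(O + 2*M) (T(M, O) = (M + O)/(M + (O + M)) = (M + O)/(M + (M + O)) = (M + O)/(O + 2*M))
o(G) = √(⅔ + G) (o(G) = √(G + (G + G)/(G + 2*G)) = √(G + (2*G)/((3*G))) = √(G + (1/(3*G))*(2*G)) = √(G + ⅔) = √(⅔ + G))
(o(2) + 23)² = (√(6 + 9*2)/3 + 23)² = (√(6 + 18)/3 + 23)² = (√24/3 + 23)² = ((2*√6)/3 + 23)² = (2*√6/3 + 23)² = (23 + 2*√6/3)²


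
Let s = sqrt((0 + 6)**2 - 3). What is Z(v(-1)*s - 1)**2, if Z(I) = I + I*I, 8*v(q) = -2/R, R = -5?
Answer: 14289/160000 - 33*sqrt(33)/4000 ≈ 0.041914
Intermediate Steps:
v(q) = 1/20 (v(q) = (-2/(-5))/8 = (-2*(-1/5))/8 = (1/8)*(2/5) = 1/20)
s = sqrt(33) (s = sqrt(6**2 - 3) = sqrt(36 - 3) = sqrt(33) ≈ 5.7446)
Z(I) = I + I**2
Z(v(-1)*s - 1)**2 = ((sqrt(33)/20 - 1)*(1 + (sqrt(33)/20 - 1)))**2 = ((-1 + sqrt(33)/20)*(1 + (-1 + sqrt(33)/20)))**2 = ((-1 + sqrt(33)/20)*(sqrt(33)/20))**2 = (sqrt(33)*(-1 + sqrt(33)/20)/20)**2 = 33*(-1 + sqrt(33)/20)**2/400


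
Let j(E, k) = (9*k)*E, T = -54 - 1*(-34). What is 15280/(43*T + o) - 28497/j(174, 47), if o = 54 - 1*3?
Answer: -382564211/19848006 ≈ -19.275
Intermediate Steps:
T = -20 (T = -54 + 34 = -20)
j(E, k) = 9*E*k
o = 51 (o = 54 - 3 = 51)
15280/(43*T + o) - 28497/j(174, 47) = 15280/(43*(-20) + 51) - 28497/(9*174*47) = 15280/(-860 + 51) - 28497/73602 = 15280/(-809) - 28497*1/73602 = 15280*(-1/809) - 9499/24534 = -15280/809 - 9499/24534 = -382564211/19848006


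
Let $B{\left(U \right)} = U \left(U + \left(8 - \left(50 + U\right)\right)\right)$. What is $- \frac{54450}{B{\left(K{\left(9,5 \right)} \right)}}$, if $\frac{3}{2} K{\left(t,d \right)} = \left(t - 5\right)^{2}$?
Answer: $\frac{27225}{224} \approx 121.54$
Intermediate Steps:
$K{\left(t,d \right)} = \frac{2 \left(-5 + t\right)^{2}}{3}$ ($K{\left(t,d \right)} = \frac{2 \left(t - 5\right)^{2}}{3} = \frac{2 \left(-5 + t\right)^{2}}{3}$)
$B{\left(U \right)} = - 42 U$ ($B{\left(U \right)} = U \left(U - \left(42 + U\right)\right) = U \left(-42\right) = - 42 U$)
$- \frac{54450}{B{\left(K{\left(9,5 \right)} \right)}} = - \frac{54450}{\left(-42\right) \frac{2 \left(-5 + 9\right)^{2}}{3}} = - \frac{54450}{\left(-42\right) \frac{2 \cdot 4^{2}}{3}} = - \frac{54450}{\left(-42\right) \frac{2}{3} \cdot 16} = - \frac{54450}{\left(-42\right) \frac{32}{3}} = - \frac{54450}{-448} = \left(-54450\right) \left(- \frac{1}{448}\right) = \frac{27225}{224}$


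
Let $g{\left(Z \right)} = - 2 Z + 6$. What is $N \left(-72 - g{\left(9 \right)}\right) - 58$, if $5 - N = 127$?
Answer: $7262$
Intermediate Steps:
$g{\left(Z \right)} = 6 - 2 Z$
$N = -122$ ($N = 5 - 127 = -122$)
$N \left(-72 - g{\left(9 \right)}\right) - 58 = - 122 \left(-72 - \left(6 - 18\right)\right) - 58 = - 122 \left(-72 - -12\right) - 58 = - 122 \left(-72 + 12\right) - 58 = \left(-122\right) \left(-60\right) - 58 = 7320 - 58 = 7262$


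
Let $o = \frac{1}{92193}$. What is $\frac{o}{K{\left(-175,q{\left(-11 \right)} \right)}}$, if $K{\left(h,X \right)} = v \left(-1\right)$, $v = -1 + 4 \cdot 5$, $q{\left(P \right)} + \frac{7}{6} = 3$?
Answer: $- \frac{1}{1751667} \approx -5.7088 \cdot 10^{-7}$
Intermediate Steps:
$q{\left(P \right)} = \frac{11}{6}$ ($q{\left(P \right)} = - \frac{7}{6} + 3 = \frac{11}{6}$)
$v = 19$ ($v = -1 + 20 = 19$)
$K{\left(h,X \right)} = -19$ ($K{\left(h,X \right)} = 19 \left(-1\right) = -19$)
$o = \frac{1}{92193} \approx 1.0847 \cdot 10^{-5}$
$\frac{o}{K{\left(-175,q{\left(-11 \right)} \right)}} = \frac{1}{92193 \left(-19\right)} = \frac{1}{92193} \left(- \frac{1}{19}\right) = - \frac{1}{1751667}$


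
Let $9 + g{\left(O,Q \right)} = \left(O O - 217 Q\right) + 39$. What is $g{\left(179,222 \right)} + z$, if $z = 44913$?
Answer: $28810$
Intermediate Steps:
$g{\left(O,Q \right)} = 30 + O^{2} - 217 Q$ ($g{\left(O,Q \right)} = -9 + \left(\left(O O - 217 Q\right) + 39\right) = -9 + \left(\left(O^{2} - 217 Q\right) + 39\right) = -9 + \left(39 + O^{2} - 217 Q\right) = 30 + O^{2} - 217 Q$)
$g{\left(179,222 \right)} + z = \left(30 + 179^{2} - 48174\right) + 44913 = \left(30 + 32041 - 48174\right) + 44913 = -16103 + 44913 = 28810$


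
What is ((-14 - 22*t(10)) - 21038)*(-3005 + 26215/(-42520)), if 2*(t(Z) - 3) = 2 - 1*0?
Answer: 135083347455/2126 ≈ 6.3539e+7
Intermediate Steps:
t(Z) = 4 (t(Z) = 3 + (2 - 1*0)/2 = 3 + (2 + 0)/2 = 3 + (1/2)*2 = 3 + 1 = 4)
((-14 - 22*t(10)) - 21038)*(-3005 + 26215/(-42520)) = ((-14 - 22*4) - 21038)*(-3005 + 26215/(-42520)) = ((-14 - 88) - 21038)*(-3005 + 26215*(-1/42520)) = (-102 - 21038)*(-3005 - 5243/8504) = -21140*(-25559763/8504) = 135083347455/2126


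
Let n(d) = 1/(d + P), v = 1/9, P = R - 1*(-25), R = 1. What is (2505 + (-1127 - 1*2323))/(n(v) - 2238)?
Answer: 74025/175307 ≈ 0.42226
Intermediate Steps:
P = 26 (P = 1 - 1*(-25) = 1 + 25 = 26)
v = ⅑ ≈ 0.11111
n(d) = 1/(26 + d) (n(d) = 1/(d + 26) = 1/(26 + d))
(2505 + (-1127 - 1*2323))/(n(v) - 2238) = (2505 + (-1127 - 1*2323))/(1/(26 + ⅑) - 2238) = (2505 + (-1127 - 2323))/(1/(235/9) - 2238) = (2505 - 3450)/(9/235 - 2238) = -945/(-525921/235) = -945*(-235/525921) = 74025/175307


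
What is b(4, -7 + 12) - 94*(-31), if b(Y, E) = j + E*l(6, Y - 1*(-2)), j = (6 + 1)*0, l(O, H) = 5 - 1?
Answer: 2934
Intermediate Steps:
l(O, H) = 4
j = 0 (j = 7*0 = 0)
b(Y, E) = 4*E (b(Y, E) = 0 + E*4 = 0 + 4*E = 4*E)
b(4, -7 + 12) - 94*(-31) = 4*(-7 + 12) - 94*(-31) = 4*5 + 2914 = 20 + 2914 = 2934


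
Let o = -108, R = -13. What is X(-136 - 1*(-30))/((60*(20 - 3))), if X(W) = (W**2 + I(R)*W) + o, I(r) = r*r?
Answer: -1131/170 ≈ -6.6529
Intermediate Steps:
I(r) = r**2
X(W) = -108 + W**2 + 169*W (X(W) = (W**2 + (-13)**2*W) - 108 = (W**2 + 169*W) - 108 = -108 + W**2 + 169*W)
X(-136 - 1*(-30))/((60*(20 - 3))) = (-108 + (-136 - 1*(-30))**2 + 169*(-136 - 1*(-30)))/((60*(20 - 3))) = (-108 + (-136 + 30)**2 + 169*(-136 + 30))/((60*17)) = (-108 + (-106)**2 + 169*(-106))/1020 = (-108 + 11236 - 17914)*(1/1020) = -6786*1/1020 = -1131/170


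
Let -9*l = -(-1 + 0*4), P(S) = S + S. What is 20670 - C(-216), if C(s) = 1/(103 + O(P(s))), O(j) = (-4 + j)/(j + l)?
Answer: 8360825081/404491 ≈ 20670.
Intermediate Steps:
P(S) = 2*S
l = -⅑ (l = -(-1)*(-1 + 0*4)/9 = -(-1)*(-1 + 0)/9 = -(-1)*(-1)/9 = -⅑*1 = -⅑ ≈ -0.11111)
O(j) = (-4 + j)/(-⅑ + j) (O(j) = (-4 + j)/(j - ⅑) = (-4 + j)/(-⅑ + j))
C(s) = 1/(103 + 9*(-4 + 2*s)/(-1 + 18*s)) (C(s) = 1/(103 + 9*(-4 + 2*s)/(-1 + 9*(2*s))) = 1/(103 + 9*(-4 + 2*s)/(-1 + 18*s)))
20670 - C(-216) = 20670 - (-1 + 18*(-216))/(-139 + 1872*(-216)) = 20670 - (-1 - 3888)/(-139 - 404352) = 20670 - (-3889)/(-404491) = 20670 - (-1)*(-3889)/404491 = 20670 - 1*3889/404491 = 20670 - 3889/404491 = 8360825081/404491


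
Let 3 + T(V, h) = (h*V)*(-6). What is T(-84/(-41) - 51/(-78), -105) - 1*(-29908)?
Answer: 16846880/533 ≈ 31608.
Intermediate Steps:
T(V, h) = -3 - 6*V*h (T(V, h) = -3 + (h*V)*(-6) = -3 + (V*h)*(-6) = -3 - 6*V*h)
T(-84/(-41) - 51/(-78), -105) - 1*(-29908) = (-3 - 6*(-84/(-41) - 51/(-78))*(-105)) - 1*(-29908) = (-3 - 6*(-84*(-1/41) - 51*(-1/78))*(-105)) + 29908 = (-3 - 6*(84/41 + 17/26)*(-105)) + 29908 = (-3 - 6*2881/1066*(-105)) + 29908 = (-3 + 907515/533) + 29908 = 905916/533 + 29908 = 16846880/533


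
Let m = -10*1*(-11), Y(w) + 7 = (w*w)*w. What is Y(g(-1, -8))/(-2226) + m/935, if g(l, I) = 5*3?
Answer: -26402/18921 ≈ -1.3954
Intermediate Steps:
g(l, I) = 15
Y(w) = -7 + w³ (Y(w) = -7 + (w*w)*w = -7 + w²*w = -7 + w³)
m = 110 (m = -10*(-11) = 110)
Y(g(-1, -8))/(-2226) + m/935 = (-7 + 15³)/(-2226) + 110/935 = (-7 + 3375)*(-1/2226) + 110*(1/935) = 3368*(-1/2226) + 2/17 = -1684/1113 + 2/17 = -26402/18921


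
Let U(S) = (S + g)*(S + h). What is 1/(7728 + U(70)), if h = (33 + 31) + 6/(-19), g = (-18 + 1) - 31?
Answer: 19/202712 ≈ 9.3729e-5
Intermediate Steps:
g = -48 (g = -17 - 31 = -48)
h = 1210/19 (h = 64 + 6*(-1/19) = 64 - 6/19 = 1210/19 ≈ 63.684)
U(S) = (-48 + S)*(1210/19 + S) (U(S) = (S - 48)*(S + 1210/19) = (-48 + S)*(1210/19 + S))
1/(7728 + U(70)) = 1/(7728 + (-58080/19 + 70² + (298/19)*70)) = 1/(7728 + (-58080/19 + 4900 + 20860/19)) = 1/(7728 + 55880/19) = 1/(202712/19) = 19/202712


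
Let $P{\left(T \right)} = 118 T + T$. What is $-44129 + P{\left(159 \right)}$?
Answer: $-25208$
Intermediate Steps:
$P{\left(T \right)} = 119 T$
$-44129 + P{\left(159 \right)} = -44129 + 119 \cdot 159 = -44129 + 18921 = -25208$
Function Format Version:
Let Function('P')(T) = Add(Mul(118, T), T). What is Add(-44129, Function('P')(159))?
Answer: -25208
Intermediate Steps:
Function('P')(T) = Mul(119, T)
Add(-44129, Function('P')(159)) = Add(-44129, Mul(119, 159)) = Add(-44129, 18921) = -25208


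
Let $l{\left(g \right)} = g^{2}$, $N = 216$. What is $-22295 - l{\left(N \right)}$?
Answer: $-68951$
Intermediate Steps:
$-22295 - l{\left(N \right)} = -22295 - 216^{2} = -22295 - 46656 = -68951$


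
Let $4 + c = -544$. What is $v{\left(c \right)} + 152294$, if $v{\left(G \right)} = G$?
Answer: $151746$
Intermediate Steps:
$c = -548$ ($c = -4 - 544 = -548$)
$v{\left(c \right)} + 152294 = -548 + 152294 = 151746$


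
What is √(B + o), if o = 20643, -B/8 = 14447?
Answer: I*√94933 ≈ 308.11*I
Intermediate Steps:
B = -115576 (B = -8*14447 = -115576)
√(B + o) = √(-115576 + 20643) = √(-94933) = I*√94933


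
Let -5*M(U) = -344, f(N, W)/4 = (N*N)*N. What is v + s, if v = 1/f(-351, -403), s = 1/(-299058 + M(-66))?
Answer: -433182983/129293547186492 ≈ -3.3504e-6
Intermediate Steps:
f(N, W) = 4*N³ (f(N, W) = 4*((N*N)*N) = 4*(N²*N) = 4*N³)
M(U) = 344/5 (M(U) = -⅕*(-344) = 344/5)
s = -5/1494946 (s = 1/(-299058 + 344/5) = 1/(-1494946/5) = -5/1494946 ≈ -3.3446e-6)
v = -1/172974204 (v = 1/(4*(-351)³) = 1/(4*(-43243551)) = 1/(-172974204) = -1/172974204 ≈ -5.7812e-9)
v + s = -1/172974204 - 5/1494946 = -433182983/129293547186492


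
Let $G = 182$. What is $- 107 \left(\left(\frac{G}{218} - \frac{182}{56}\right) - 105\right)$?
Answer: $\frac{5011131}{436} \approx 11493.0$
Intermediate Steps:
$- 107 \left(\left(\frac{G}{218} - \frac{182}{56}\right) - 105\right) = - 107 \left(\left(\frac{182}{218} - \frac{182}{56}\right) - 105\right) = - 107 \left(\left(182 \cdot \frac{1}{218} - \frac{13}{4}\right) - 105\right) = - 107 \left(\left(\frac{91}{109} - \frac{13}{4}\right) - 105\right) = - 107 \left(- \frac{1053}{436} - 105\right) = - \frac{107 \left(-46833\right)}{436} = \left(-1\right) \left(- \frac{5011131}{436}\right) = \frac{5011131}{436}$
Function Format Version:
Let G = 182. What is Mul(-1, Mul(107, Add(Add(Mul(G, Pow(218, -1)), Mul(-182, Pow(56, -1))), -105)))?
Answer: Rational(5011131, 436) ≈ 11493.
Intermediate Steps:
Mul(-1, Mul(107, Add(Add(Mul(G, Pow(218, -1)), Mul(-182, Pow(56, -1))), -105))) = Mul(-1, Mul(107, Add(Add(Mul(182, Pow(218, -1)), Mul(-182, Pow(56, -1))), -105))) = Mul(-1, Mul(107, Add(Add(Mul(182, Rational(1, 218)), Mul(-182, Rational(1, 56))), -105))) = Mul(-1, Mul(107, Add(Add(Rational(91, 109), Rational(-13, 4)), -105))) = Mul(-1, Mul(107, Add(Rational(-1053, 436), -105))) = Mul(-1, Mul(107, Rational(-46833, 436))) = Mul(-1, Rational(-5011131, 436)) = Rational(5011131, 436)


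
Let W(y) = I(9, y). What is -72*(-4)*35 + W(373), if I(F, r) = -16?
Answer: 10064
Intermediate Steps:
W(y) = -16
-72*(-4)*35 + W(373) = -72*(-4)*35 - 16 = 288*35 - 16 = 10080 - 16 = 10064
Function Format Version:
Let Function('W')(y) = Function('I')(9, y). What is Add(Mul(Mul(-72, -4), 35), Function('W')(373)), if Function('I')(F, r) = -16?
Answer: 10064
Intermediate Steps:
Function('W')(y) = -16
Add(Mul(Mul(-72, -4), 35), Function('W')(373)) = Add(Mul(Mul(-72, -4), 35), -16) = Add(Mul(288, 35), -16) = Add(10080, -16) = 10064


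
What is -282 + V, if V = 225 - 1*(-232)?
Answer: 175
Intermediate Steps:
V = 457 (V = 225 + 232 = 457)
-282 + V = -282 + 457 = 175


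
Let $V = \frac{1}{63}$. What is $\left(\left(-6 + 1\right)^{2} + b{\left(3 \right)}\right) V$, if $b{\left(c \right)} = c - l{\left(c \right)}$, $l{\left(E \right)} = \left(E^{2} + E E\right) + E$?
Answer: $\frac{1}{9} \approx 0.11111$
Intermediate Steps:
$V = \frac{1}{63} \approx 0.015873$
$l{\left(E \right)} = E + 2 E^{2}$ ($l{\left(E \right)} = \left(E^{2} + E^{2}\right) + E = 2 E^{2} + E = E + 2 E^{2}$)
$b{\left(c \right)} = c - c \left(1 + 2 c\right)$
$\left(\left(-6 + 1\right)^{2} + b{\left(3 \right)}\right) V = \left(\left(-6 + 1\right)^{2} - 2 \cdot 3^{2}\right) \frac{1}{63} = \left(\left(-5\right)^{2} - 18\right) \frac{1}{63} = \left(25 - 18\right) \frac{1}{63} = 7 \cdot \frac{1}{63} = \frac{1}{9}$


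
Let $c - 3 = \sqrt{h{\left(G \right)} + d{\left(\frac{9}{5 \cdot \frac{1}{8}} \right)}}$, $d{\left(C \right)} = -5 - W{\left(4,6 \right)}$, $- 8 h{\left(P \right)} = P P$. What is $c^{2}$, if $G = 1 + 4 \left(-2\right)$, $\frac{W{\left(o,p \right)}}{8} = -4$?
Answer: $\frac{\left(12 + \sqrt{334}\right)^{2}}{16} \approx 57.289$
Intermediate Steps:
$W{\left(o,p \right)} = -32$ ($W{\left(o,p \right)} = 8 \left(-4\right) = -32$)
$G = -7$ ($G = 1 - 8 = -7$)
$h{\left(P \right)} = - \frac{P^{2}}{8}$ ($h{\left(P \right)} = - \frac{P P}{8} = - \frac{P^{2}}{8}$)
$d{\left(C \right)} = 27$ ($d{\left(C \right)} = -5 - -32 = -5 + 32 = 27$)
$c = 3 + \frac{\sqrt{334}}{4}$ ($c = 3 + \sqrt{- \frac{\left(-7\right)^{2}}{8} + 27} = 3 + \sqrt{\left(- \frac{1}{8}\right) 49 + 27} = 3 + \sqrt{- \frac{49}{8} + 27} = 3 + \sqrt{\frac{167}{8}} = 3 + \frac{\sqrt{334}}{4} \approx 7.5689$)
$c^{2} = \left(3 + \frac{\sqrt{334}}{4}\right)^{2}$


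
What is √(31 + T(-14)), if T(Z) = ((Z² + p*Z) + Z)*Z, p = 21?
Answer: √1599 ≈ 39.987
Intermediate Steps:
T(Z) = Z*(Z² + 22*Z) (T(Z) = ((Z² + 21*Z) + Z)*Z = (Z² + 22*Z)*Z = Z*(Z² + 22*Z))
√(31 + T(-14)) = √(31 + (-14)²*(22 - 14)) = √(31 + 196*8) = √(31 + 1568) = √1599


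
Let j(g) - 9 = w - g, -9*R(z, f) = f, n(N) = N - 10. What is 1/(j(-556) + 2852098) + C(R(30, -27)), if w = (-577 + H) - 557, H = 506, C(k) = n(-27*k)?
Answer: -259535184/2852035 ≈ -91.000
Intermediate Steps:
n(N) = -10 + N
R(z, f) = -f/9
C(k) = -10 - 27*k
w = -628 (w = (-577 + 506) - 557 = -71 - 557 = -628)
j(g) = -619 - g (j(g) = 9 + (-628 - g) = -619 - g)
1/(j(-556) + 2852098) + C(R(30, -27)) = 1/((-619 - 1*(-556)) + 2852098) + (-10 - (-3)*(-27)) = 1/((-619 + 556) + 2852098) + (-10 - 27*3) = 1/(-63 + 2852098) + (-10 - 81) = 1/2852035 - 91 = -259535184/2852035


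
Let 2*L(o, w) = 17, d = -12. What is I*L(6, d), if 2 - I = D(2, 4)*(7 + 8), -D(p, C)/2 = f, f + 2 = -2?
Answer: -1003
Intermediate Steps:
f = -4 (f = -2 - 2 = -4)
D(p, C) = 8 (D(p, C) = -2*(-4) = 8)
L(o, w) = 17/2 (L(o, w) = (½)*17 = 17/2)
I = -118 (I = 2 - 8*(7 + 8) = 2 - 8*15 = 2 - 1*120 = 2 - 120 = -118)
I*L(6, d) = -118*17/2 = -1003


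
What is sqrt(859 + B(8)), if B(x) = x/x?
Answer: 2*sqrt(215) ≈ 29.326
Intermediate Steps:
B(x) = 1
sqrt(859 + B(8)) = sqrt(859 + 1) = sqrt(860) = 2*sqrt(215)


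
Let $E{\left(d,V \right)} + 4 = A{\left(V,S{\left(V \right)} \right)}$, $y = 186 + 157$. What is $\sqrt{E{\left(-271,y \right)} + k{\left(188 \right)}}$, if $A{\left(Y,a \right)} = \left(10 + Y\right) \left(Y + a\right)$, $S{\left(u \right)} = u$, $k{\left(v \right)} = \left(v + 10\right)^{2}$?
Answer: $21 \sqrt{638} \approx 530.43$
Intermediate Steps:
$k{\left(v \right)} = \left(10 + v\right)^{2}$
$y = 343$
$E{\left(d,V \right)} = -4 + 2 V^{2} + 20 V$ ($E{\left(d,V \right)} = -4 + \left(V^{2} + 10 V + 10 V + V V\right) = -4 + \left(V^{2} + 10 V + 10 V + V^{2}\right) = -4 + \left(2 V^{2} + 20 V\right) = -4 + 2 V^{2} + 20 V$)
$\sqrt{E{\left(-271,y \right)} + k{\left(188 \right)}} = \sqrt{\left(-4 + 2 \cdot 343^{2} + 20 \cdot 343\right) + \left(10 + 188\right)^{2}} = \sqrt{\left(-4 + 2 \cdot 117649 + 6860\right) + 198^{2}} = \sqrt{\left(-4 + 235298 + 6860\right) + 39204} = \sqrt{242154 + 39204} = \sqrt{281358} = 21 \sqrt{638}$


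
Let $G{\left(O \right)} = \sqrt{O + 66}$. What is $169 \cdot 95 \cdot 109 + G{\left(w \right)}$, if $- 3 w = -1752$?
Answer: $1749995 + 5 \sqrt{26} \approx 1.75 \cdot 10^{6}$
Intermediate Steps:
$w = 584$ ($w = \left(- \frac{1}{3}\right) \left(-1752\right) = 584$)
$G{\left(O \right)} = \sqrt{66 + O}$
$169 \cdot 95 \cdot 109 + G{\left(w \right)} = 169 \cdot 95 \cdot 109 + \sqrt{66 + 584} = 16055 \cdot 109 + \sqrt{650} = 1749995 + 5 \sqrt{26}$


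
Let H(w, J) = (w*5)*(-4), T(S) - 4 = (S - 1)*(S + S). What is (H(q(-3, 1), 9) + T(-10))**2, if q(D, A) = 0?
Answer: 50176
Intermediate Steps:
T(S) = 4 + 2*S*(-1 + S) (T(S) = 4 + (S - 1)*(S + S) = 4 + (-1 + S)*(2*S) = 4 + 2*S*(-1 + S))
H(w, J) = -20*w (H(w, J) = (5*w)*(-4) = -20*w)
(H(q(-3, 1), 9) + T(-10))**2 = (-20*0 + (4 - 2*(-10) + 2*(-10)**2))**2 = (0 + (4 + 20 + 2*100))**2 = (0 + (4 + 20 + 200))**2 = (0 + 224)**2 = 224**2 = 50176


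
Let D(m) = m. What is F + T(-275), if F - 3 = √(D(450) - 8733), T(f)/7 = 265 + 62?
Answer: 2292 + I*√8283 ≈ 2292.0 + 91.011*I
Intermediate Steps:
T(f) = 2289 (T(f) = 7*(265 + 62) = 7*327 = 2289)
F = 3 + I*√8283 (F = 3 + √(450 - 8733) = 3 + √(-8283) = 3 + I*√8283 ≈ 3.0 + 91.011*I)
F + T(-275) = (3 + I*√8283) + 2289 = 2292 + I*√8283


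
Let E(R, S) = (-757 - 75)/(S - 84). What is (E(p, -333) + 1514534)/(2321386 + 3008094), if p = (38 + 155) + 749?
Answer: 1706923/6006468 ≈ 0.28418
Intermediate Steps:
p = 942 (p = 193 + 749 = 942)
E(R, S) = -832/(-84 + S)
(E(p, -333) + 1514534)/(2321386 + 3008094) = (-832/(-84 - 333) + 1514534)/(2321386 + 3008094) = (-832/(-417) + 1514534)/5329480 = (-832*(-1/417) + 1514534)*(1/5329480) = (832/417 + 1514534)*(1/5329480) = (631561510/417)*(1/5329480) = 1706923/6006468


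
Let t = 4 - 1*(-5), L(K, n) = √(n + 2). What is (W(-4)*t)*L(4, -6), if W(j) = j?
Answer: -72*I ≈ -72.0*I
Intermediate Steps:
L(K, n) = √(2 + n)
t = 9 (t = 4 + 5 = 9)
(W(-4)*t)*L(4, -6) = (-4*9)*√(2 - 6) = -72*I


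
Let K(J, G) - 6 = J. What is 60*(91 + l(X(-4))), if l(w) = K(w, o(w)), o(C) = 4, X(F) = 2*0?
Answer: 5820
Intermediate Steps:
X(F) = 0
K(J, G) = 6 + J
l(w) = 6 + w
60*(91 + l(X(-4))) = 60*(91 + (6 + 0)) = 60*(91 + 6) = 60*97 = 5820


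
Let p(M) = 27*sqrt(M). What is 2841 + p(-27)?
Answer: 2841 + 81*I*sqrt(3) ≈ 2841.0 + 140.3*I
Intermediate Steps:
2841 + p(-27) = 2841 + 27*sqrt(-27) = 2841 + 27*(3*I*sqrt(3)) = 2841 + 81*I*sqrt(3)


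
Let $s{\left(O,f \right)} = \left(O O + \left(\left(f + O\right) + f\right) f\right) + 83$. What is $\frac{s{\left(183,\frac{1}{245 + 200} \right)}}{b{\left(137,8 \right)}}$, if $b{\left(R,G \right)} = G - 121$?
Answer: $- \frac{6648176737}{22376825} \approx -297.1$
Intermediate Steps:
$b{\left(R,G \right)} = -121 + G$
$s{\left(O,f \right)} = 83 + O^{2} + f \left(O + 2 f\right)$ ($s{\left(O,f \right)} = \left(O^{2} + \left(\left(O + f\right) + f\right) f\right) + 83 = \left(O^{2} + \left(O + 2 f\right) f\right) + 83 = \left(O^{2} + f \left(O + 2 f\right)\right) + 83 = 83 + O^{2} + f \left(O + 2 f\right)$)
$\frac{s{\left(183,\frac{1}{245 + 200} \right)}}{b{\left(137,8 \right)}} = \frac{83 + 183^{2} + 2 \left(\frac{1}{245 + 200}\right)^{2} + \frac{183}{245 + 200}}{-121 + 8} = \frac{83 + 33489 + 2 \left(\frac{1}{445}\right)^{2} + \frac{183}{445}}{-113} = \left(83 + 33489 + \frac{2}{198025} + 183 \cdot \frac{1}{445}\right) \left(- \frac{1}{113}\right) = \left(83 + 33489 + 2 \cdot \frac{1}{198025} + \frac{183}{445}\right) \left(- \frac{1}{113}\right) = \left(83 + 33489 + \frac{2}{198025} + \frac{183}{445}\right) \left(- \frac{1}{113}\right) = \frac{6648176737}{198025} \left(- \frac{1}{113}\right) = - \frac{6648176737}{22376825}$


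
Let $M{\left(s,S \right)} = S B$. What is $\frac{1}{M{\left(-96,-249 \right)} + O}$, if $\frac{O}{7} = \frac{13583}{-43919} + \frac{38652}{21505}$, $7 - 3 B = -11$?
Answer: $- \frac{944478095}{1401212090519} \approx -0.00067404$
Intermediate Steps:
$B = 6$ ($B = \frac{7}{3} - - \frac{11}{3} = \frac{7}{3} + \frac{11}{3} = 6$)
$M{\left(s,S \right)} = 6 S$ ($M{\left(s,S \right)} = S 6 = 6 S$)
$O = \frac{9838183411}{944478095}$ ($O = 7 \left(\frac{13583}{-43919} + \frac{38652}{21505}\right) = 7 \left(13583 \left(- \frac{1}{43919}\right) + 38652 \cdot \frac{1}{21505}\right) = 7 \left(- \frac{13583}{43919} + \frac{38652}{21505}\right) = 7 \cdot \frac{1405454773}{944478095} = \frac{9838183411}{944478095} \approx 10.417$)
$\frac{1}{M{\left(-96,-249 \right)} + O} = \frac{1}{6 \left(-249\right) + \frac{9838183411}{944478095}} = \frac{1}{-1494 + \frac{9838183411}{944478095}} = \frac{1}{- \frac{1401212090519}{944478095}} = - \frac{944478095}{1401212090519}$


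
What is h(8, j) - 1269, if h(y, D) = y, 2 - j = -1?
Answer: -1261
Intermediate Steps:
j = 3 (j = 2 - 1*(-1) = 2 + 1 = 3)
h(8, j) - 1269 = 8 - 1269 = -1261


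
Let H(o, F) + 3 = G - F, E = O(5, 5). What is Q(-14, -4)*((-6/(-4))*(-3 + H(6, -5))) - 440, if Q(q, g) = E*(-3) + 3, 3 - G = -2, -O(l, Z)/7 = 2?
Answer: -170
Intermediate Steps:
O(l, Z) = -14 (O(l, Z) = -7*2 = -14)
G = 5 (G = 3 - 1*(-2) = 3 + 2 = 5)
E = -14
H(o, F) = 2 - F (H(o, F) = -3 + (5 - F) = 2 - F)
Q(q, g) = 45 (Q(q, g) = -14*(-3) + 3 = 42 + 3 = 45)
Q(-14, -4)*((-6/(-4))*(-3 + H(6, -5))) - 440 = 45*((-6/(-4))*(-3 + (2 - 1*(-5)))) - 440 = 45*((-6*(-1/4))*(-3 + (2 + 5))) - 440 = 45*(3*(-3 + 7)/2) - 440 = 45*((3/2)*4) - 440 = 45*6 - 440 = 270 - 440 = -170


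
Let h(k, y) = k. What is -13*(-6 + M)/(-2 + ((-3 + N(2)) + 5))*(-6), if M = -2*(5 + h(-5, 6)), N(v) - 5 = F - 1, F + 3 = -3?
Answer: 234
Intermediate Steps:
F = -6 (F = -3 - 3 = -6)
N(v) = -2 (N(v) = 5 + (-6 - 1) = 5 - 7 = -2)
M = 0 (M = -2*(5 - 5) = -2*0 = 0)
-13*(-6 + M)/(-2 + ((-3 + N(2)) + 5))*(-6) = -13*(-6 + 0)/(-2 + ((-3 - 2) + 5))*(-6) = -(-78)/(-2 + (-5 + 5))*(-6) = -(-78)/(-2 + 0)*(-6) = -(-78)/(-2)*(-6) = -(-78)*(-1)/2*(-6) = -13*3*(-6) = -39*(-6) = 234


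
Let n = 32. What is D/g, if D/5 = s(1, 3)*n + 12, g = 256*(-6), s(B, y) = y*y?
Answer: -125/128 ≈ -0.97656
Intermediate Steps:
s(B, y) = y²
g = -1536
D = 1500 (D = 5*(3²*32 + 12) = 5*(9*32 + 12) = 5*(288 + 12) = 5*300 = 1500)
D/g = 1500/(-1536) = 1500*(-1/1536) = -125/128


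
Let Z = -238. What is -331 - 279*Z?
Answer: 66071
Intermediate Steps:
-331 - 279*Z = -331 - 279*(-238) = -331 + 66402 = 66071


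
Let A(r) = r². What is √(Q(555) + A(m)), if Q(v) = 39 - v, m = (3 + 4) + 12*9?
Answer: √12709 ≈ 112.73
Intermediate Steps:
m = 115 (m = 7 + 108 = 115)
√(Q(555) + A(m)) = √((39 - 1*555) + 115²) = √((39 - 555) + 13225) = √(-516 + 13225) = √12709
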